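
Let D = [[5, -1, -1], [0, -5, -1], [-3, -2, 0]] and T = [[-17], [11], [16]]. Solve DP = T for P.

P = [[-4], [-2], [-1]]

Left-multiplying both sides by D⁻¹ gives P = D⁻¹T.
det D = 2, so D⁻¹ = [[-1, 1, -2], [3/2, -3/2, 5/2], [-15/2, 13/2, -25/2]].
P = D⁻¹T = [[-1, 1, -2], [3/2, -3/2, 5/2], [-15/2, 13/2, -25/2]] · [[-17], [11], [16]] = [[-4], [-2], [-1]].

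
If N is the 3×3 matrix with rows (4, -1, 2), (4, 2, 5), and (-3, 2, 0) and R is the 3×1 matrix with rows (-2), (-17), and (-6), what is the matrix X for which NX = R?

N is on the left of X, so left-multiply by N⁻¹: X = N⁻¹R.
det N = 3; the adjugate gives N⁻¹ = [[-10/3, 4/3, -3], [-5, 2, -4], [14/3, -5/3, 4]].
X = N⁻¹R = [[-10/3, 4/3, -3], [-5, 2, -4], [14/3, -5/3, 4]] · [[-2], [-17], [-6]] = [[2], [0], [-5]].

X = [[2], [0], [-5]]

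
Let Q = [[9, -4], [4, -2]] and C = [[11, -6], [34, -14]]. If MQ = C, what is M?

Right-multiplying both sides by Q⁻¹ gives M = CQ⁻¹.
det Q = -2; the adjugate gives Q⁻¹ = [[1, -2], [2, -9/2]].
M = CQ⁻¹ = [[11, -6], [34, -14]] · [[1, -2], [2, -9/2]] = [[-1, 5], [6, -5]].

M = [[-1, 5], [6, -5]]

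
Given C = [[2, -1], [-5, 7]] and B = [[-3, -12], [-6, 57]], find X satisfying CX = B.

C is on the left of X, so left-multiply by C⁻¹: X = C⁻¹B.
det C = 9; the adjugate gives C⁻¹ = [[7/9, 1/9], [5/9, 2/9]].
X = C⁻¹B = [[7/9, 1/9], [5/9, 2/9]] · [[-3, -12], [-6, 57]] = [[-3, -3], [-3, 6]].

X = [[-3, -3], [-3, 6]]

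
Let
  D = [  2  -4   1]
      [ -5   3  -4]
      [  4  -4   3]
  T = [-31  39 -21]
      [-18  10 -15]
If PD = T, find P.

P = [[-5, 1, -4], [2, 2, -3]]

Since D sits to the right of P, P = TD⁻¹.
det D = -2, so D⁻¹ = [[7/2, -4, -13/2], [1/2, -1, -3/2], [-4, 4, 7]].
P = TD⁻¹ = [[-31, 39, -21], [-18, 10, -15]] · [[7/2, -4, -13/2], [1/2, -1, -3/2], [-4, 4, 7]] = [[-5, 1, -4], [2, 2, -3]].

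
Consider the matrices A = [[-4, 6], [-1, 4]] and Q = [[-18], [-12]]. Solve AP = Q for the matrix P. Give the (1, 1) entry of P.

0

Left-multiplying both sides by A⁻¹ gives P = A⁻¹Q.
det A = -10, so A⁻¹ = [[-2/5, 3/5], [-1/10, 2/5]].
P = A⁻¹Q = [[-2/5, 3/5], [-1/10, 2/5]] · [[-18], [-12]] = [[0], [-3]].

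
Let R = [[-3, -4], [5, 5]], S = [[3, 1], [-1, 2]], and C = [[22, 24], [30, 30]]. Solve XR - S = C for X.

XR = C + S = [[25, 25], [29, 32]].
R is on the right of X, so right-multiply by R⁻¹: X = (C + S)R⁻¹.
det R = 5, so R⁻¹ = [[1, 4/5], [-1, -3/5]].
X = (C + S)R⁻¹ = [[0, 5], [-3, 4]].

X = [[0, 5], [-3, 4]]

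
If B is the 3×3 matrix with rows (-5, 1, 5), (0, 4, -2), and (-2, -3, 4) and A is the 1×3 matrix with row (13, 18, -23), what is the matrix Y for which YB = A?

Y = [[-3, 6, 1]]

Right-multiplying both sides by B⁻¹ gives Y = AB⁻¹.
det B = -6; the adjugate gives B⁻¹ = [[-5/3, 19/6, 11/3], [-2/3, 5/3, 5/3], [-4/3, 17/6, 10/3]].
Y = AB⁻¹ = [[13, 18, -23]] · [[-5/3, 19/6, 11/3], [-2/3, 5/3, 5/3], [-4/3, 17/6, 10/3]] = [[-3, 6, 1]].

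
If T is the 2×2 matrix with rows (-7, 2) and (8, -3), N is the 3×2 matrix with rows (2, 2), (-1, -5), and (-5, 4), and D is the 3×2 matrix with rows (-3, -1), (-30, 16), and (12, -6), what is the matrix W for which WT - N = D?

WT = D + N = [[-1, 1], [-31, 11], [7, -2]].
T is on the right of W, so right-multiply by T⁻¹: W = (D + N)T⁻¹.
det T = 5, so T⁻¹ = [[-3/5, -2/5], [-8/5, -7/5]].
W = (D + N)T⁻¹ = [[-1, -1], [1, -3], [-1, 0]].

W = [[-1, -1], [1, -3], [-1, 0]]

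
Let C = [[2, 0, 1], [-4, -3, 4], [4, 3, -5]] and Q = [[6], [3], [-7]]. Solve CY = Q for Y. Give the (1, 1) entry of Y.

1

Left-multiplying both sides by C⁻¹ gives Y = C⁻¹Q.
det C = 6; the adjugate gives C⁻¹ = [[1/2, 1/2, 1/2], [-2/3, -7/3, -2], [0, -1, -1]].
Y = C⁻¹Q = [[1/2, 1/2, 1/2], [-2/3, -7/3, -2], [0, -1, -1]] · [[6], [3], [-7]] = [[1], [3], [4]].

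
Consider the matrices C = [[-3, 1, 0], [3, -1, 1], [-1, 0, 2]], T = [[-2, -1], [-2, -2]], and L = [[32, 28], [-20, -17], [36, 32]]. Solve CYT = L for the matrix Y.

Y = [[2, 4], [2, 0], [-1, -5]]

Isolating Y: multiply by C⁻¹ from the left and T⁻¹ from the right, so Y = C⁻¹LT⁻¹.
C has determinant -1; C⁻¹ = [[2, 2, -1], [7, 6, -3], [1, 1, 0]].
T has determinant 2; T⁻¹ = [[-1, 1/2], [1, -1]].
C⁻¹L = [[-12, -10], [-4, -2], [12, 11]].
Y = (C⁻¹L)T⁻¹ = [[2, 4], [2, 0], [-1, -5]].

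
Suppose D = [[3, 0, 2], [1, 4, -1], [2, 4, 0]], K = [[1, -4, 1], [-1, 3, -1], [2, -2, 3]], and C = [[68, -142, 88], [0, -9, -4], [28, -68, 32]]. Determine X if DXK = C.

X = [[4, 0, 4], [-2, -5, -1], [3, -5, 4]]

X = D⁻¹CK⁻¹ (apply D⁻¹ on the left and K⁻¹ on the right).
D has determinant 4; D⁻¹ = [[1, 2, -2], [-1/2, -1, 5/4], [-1, -3, 3]].
det K = -1, so K⁻¹ = [[-7, -10, -1], [-1, -1, 0], [4, 6, 1]].
D⁻¹C = [[12, -24, 16], [1, -5, 0], [16, -35, 20]].
X = (D⁻¹C)K⁻¹ = [[4, 0, 4], [-2, -5, -1], [3, -5, 4]].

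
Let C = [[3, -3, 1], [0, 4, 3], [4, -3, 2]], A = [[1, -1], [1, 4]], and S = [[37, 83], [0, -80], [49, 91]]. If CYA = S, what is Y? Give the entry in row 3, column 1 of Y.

Left-multiply by C⁻¹ and right-multiply by A⁻¹: Y = C⁻¹SA⁻¹.
det C = -1, so C⁻¹ = [[-17, -3, 13], [-12, -2, 9], [16, 3, -12]].
det A = 5, so A⁻¹ = [[4/5, 1/5], [-1/5, 1/5]].
C⁻¹S = [[8, 12], [-3, -17], [4, -4]].
Y = (C⁻¹S)A⁻¹ = [[4, 4], [1, -4], [4, 0]].

4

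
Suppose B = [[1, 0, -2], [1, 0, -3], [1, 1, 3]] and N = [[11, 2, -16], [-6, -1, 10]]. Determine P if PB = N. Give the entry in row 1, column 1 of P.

5

B is on the right of P, so right-multiply by B⁻¹: P = NB⁻¹.
det B = 1; the adjugate gives B⁻¹ = [[3, -2, 0], [-6, 5, 1], [1, -1, 0]].
P = NB⁻¹ = [[11, 2, -16], [-6, -1, 10]] · [[3, -2, 0], [-6, 5, 1], [1, -1, 0]] = [[5, 4, 2], [-2, -3, -1]].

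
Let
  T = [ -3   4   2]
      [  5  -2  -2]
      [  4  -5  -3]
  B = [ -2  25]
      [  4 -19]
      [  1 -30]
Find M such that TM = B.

M = [[2, -3], [-1, 6], [4, -4]]

Left-multiplying both sides by T⁻¹ gives M = T⁻¹B.
det T = 6; the adjugate gives T⁻¹ = [[-2/3, 1/3, -2/3], [7/6, 1/6, 2/3], [-17/6, 1/6, -7/3]].
M = T⁻¹B = [[-2/3, 1/3, -2/3], [7/6, 1/6, 2/3], [-17/6, 1/6, -7/3]] · [[-2, 25], [4, -19], [1, -30]] = [[2, -3], [-1, 6], [4, -4]].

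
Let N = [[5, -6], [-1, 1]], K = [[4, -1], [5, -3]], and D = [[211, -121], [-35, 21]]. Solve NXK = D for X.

X = [[-4, 3], [-4, -4]]

X = N⁻¹DK⁻¹ (apply N⁻¹ on the left and K⁻¹ on the right).
det N = -1; the adjugate gives N⁻¹ = [[-1, -6], [-1, -5]].
det K = -7, so K⁻¹ = [[3/7, -1/7], [5/7, -4/7]].
N⁻¹D = [[-1, -5], [-36, 16]].
X = (N⁻¹D)K⁻¹ = [[-4, 3], [-4, -4]].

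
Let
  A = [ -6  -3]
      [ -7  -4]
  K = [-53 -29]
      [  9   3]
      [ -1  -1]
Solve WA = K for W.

W = [[3, 5], [-5, 3], [-1, 1]]

Since A sits to the right of W, W = KA⁻¹.
det A = 3; the adjugate gives A⁻¹ = [[-4/3, 1], [7/3, -2]].
W = KA⁻¹ = [[-53, -29], [9, 3], [-1, -1]] · [[-4/3, 1], [7/3, -2]] = [[3, 5], [-5, 3], [-1, 1]].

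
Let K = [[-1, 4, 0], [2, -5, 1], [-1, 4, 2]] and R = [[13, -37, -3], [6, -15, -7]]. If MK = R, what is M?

M = [[1, 5, -4], [5, 3, -5]]

K is on the right of M, so right-multiply by K⁻¹: M = RK⁻¹.
det K = -6; the adjugate gives K⁻¹ = [[7/3, 4/3, -2/3], [5/6, 1/3, -1/6], [-1/2, 0, 1/2]].
M = RK⁻¹ = [[13, -37, -3], [6, -15, -7]] · [[7/3, 4/3, -2/3], [5/6, 1/3, -1/6], [-1/2, 0, 1/2]] = [[1, 5, -4], [5, 3, -5]].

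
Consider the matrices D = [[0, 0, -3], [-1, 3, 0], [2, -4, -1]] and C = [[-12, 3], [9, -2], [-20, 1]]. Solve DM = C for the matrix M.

M = [[-6, -4], [1, -2], [4, -1]]

Left-multiplying both sides by D⁻¹ gives M = D⁻¹C.
D has determinant 6; D⁻¹ = [[-1/2, 2, 3/2], [-1/6, 1, 1/2], [-1/3, 0, 0]].
M = D⁻¹C = [[-1/2, 2, 3/2], [-1/6, 1, 1/2], [-1/3, 0, 0]] · [[-12, 3], [9, -2], [-20, 1]] = [[-6, -4], [1, -2], [4, -1]].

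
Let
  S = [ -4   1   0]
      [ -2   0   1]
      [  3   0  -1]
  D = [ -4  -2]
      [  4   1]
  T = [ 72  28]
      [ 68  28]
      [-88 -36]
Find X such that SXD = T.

Isolating X: multiply by S⁻¹ from the left and D⁻¹ from the right, so X = S⁻¹TD⁻¹.
det S = 1; the adjugate gives S⁻¹ = [[0, 1, 1], [1, 4, 4], [0, 3, 2]].
det D = 4; the adjugate gives D⁻¹ = [[1/4, 1/2], [-1, -1]].
S⁻¹T = [[-20, -8], [-8, -4], [28, 12]].
X = (S⁻¹T)D⁻¹ = [[3, -2], [2, 0], [-5, 2]].

X = [[3, -2], [2, 0], [-5, 2]]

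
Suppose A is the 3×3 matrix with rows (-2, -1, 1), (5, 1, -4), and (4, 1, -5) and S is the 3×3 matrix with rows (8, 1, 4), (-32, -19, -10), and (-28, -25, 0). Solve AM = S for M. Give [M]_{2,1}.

6

Left-multiplying both sides by A⁻¹ gives M = A⁻¹S.
det A = -6, so A⁻¹ = [[1/6, 2/3, -1/2], [-3/2, -1, 1/2], [-1/6, 1/3, -1/2]].
M = A⁻¹S = [[1/6, 2/3, -1/2], [-3/2, -1, 1/2], [-1/6, 1/3, -1/2]] · [[8, 1, 4], [-32, -19, -10], [-28, -25, 0]] = [[-6, 0, -6], [6, 5, 4], [2, 6, -4]].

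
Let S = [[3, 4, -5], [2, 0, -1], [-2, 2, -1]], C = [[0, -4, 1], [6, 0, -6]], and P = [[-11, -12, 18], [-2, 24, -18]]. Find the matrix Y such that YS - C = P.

YS = P + C = [[-11, -16, 19], [4, 24, -24]].
Since S sits to the right of Y, Y = (P + C)S⁻¹.
S has determinant 2; S⁻¹ = [[1, -3, -2], [2, -13/2, -7/2], [2, -7, -4]].
Y = (P + C)S⁻¹ = [[-5, 4, 2], [4, 0, 4]].

Y = [[-5, 4, 2], [4, 0, 4]]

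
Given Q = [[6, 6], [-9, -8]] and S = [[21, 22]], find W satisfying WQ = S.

Right-multiplying both sides by Q⁻¹ gives W = SQ⁻¹.
det Q = 6; the adjugate gives Q⁻¹ = [[-4/3, -1], [3/2, 1]].
W = SQ⁻¹ = [[21, 22]] · [[-4/3, -1], [3/2, 1]] = [[5, 1]].

W = [[5, 1]]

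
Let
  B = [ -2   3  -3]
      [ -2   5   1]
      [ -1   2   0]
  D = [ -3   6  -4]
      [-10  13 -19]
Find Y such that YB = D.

Y = [[2, 2, -5], [6, -1, 0]]

Since B sits to the right of Y, Y = DB⁻¹.
det B = -2; the adjugate gives B⁻¹ = [[1, 3, -9], [1/2, 3/2, -4], [-1/2, -1/2, 2]].
Y = DB⁻¹ = [[-3, 6, -4], [-10, 13, -19]] · [[1, 3, -9], [1/2, 3/2, -4], [-1/2, -1/2, 2]] = [[2, 2, -5], [6, -1, 0]].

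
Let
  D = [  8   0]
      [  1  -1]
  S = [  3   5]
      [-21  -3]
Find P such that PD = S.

P = [[1, -5], [-3, 3]]

Right-multiplying both sides by D⁻¹ gives P = SD⁻¹.
det D = -8; the adjugate gives D⁻¹ = [[1/8, 0], [1/8, -1]].
P = SD⁻¹ = [[3, 5], [-21, -3]] · [[1/8, 0], [1/8, -1]] = [[1, -5], [-3, 3]].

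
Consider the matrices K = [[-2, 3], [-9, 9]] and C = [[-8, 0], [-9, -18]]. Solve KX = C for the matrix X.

K is on the left of X, so left-multiply by K⁻¹: X = K⁻¹C.
det K = 9; the adjugate gives K⁻¹ = [[1, -1/3], [1, -2/9]].
X = K⁻¹C = [[1, -1/3], [1, -2/9]] · [[-8, 0], [-9, -18]] = [[-5, 6], [-6, 4]].

X = [[-5, 6], [-6, 4]]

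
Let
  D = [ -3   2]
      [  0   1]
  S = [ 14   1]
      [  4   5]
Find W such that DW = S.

W = [[-2, 3], [4, 5]]

Left-multiplying both sides by D⁻¹ gives W = D⁻¹S.
det D = -3; the adjugate gives D⁻¹ = [[-1/3, 2/3], [0, 1]].
W = D⁻¹S = [[-1/3, 2/3], [0, 1]] · [[14, 1], [4, 5]] = [[-2, 3], [4, 5]].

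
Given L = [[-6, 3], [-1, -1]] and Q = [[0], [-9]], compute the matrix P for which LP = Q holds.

P = [[3], [6]]

Since L multiplies P on the left, P = L⁻¹Q.
det L = 9; the adjugate gives L⁻¹ = [[-1/9, -1/3], [1/9, -2/3]].
P = L⁻¹Q = [[-1/9, -1/3], [1/9, -2/3]] · [[0], [-9]] = [[3], [6]].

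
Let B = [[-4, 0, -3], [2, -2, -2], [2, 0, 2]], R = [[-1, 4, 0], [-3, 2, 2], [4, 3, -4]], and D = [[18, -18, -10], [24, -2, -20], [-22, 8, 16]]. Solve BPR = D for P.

Left-multiply by B⁻¹ and right-multiply by R⁻¹: P = B⁻¹DR⁻¹.
det B = 4, so B⁻¹ = [[-1, 0, -3/2], [-2, -1/2, -7/2], [1, 0, 2]].
R has determinant -2; R⁻¹ = [[7, -8, -4], [2, -2, -1], [17/2, -19/2, -5]].
B⁻¹D = [[15, 6, -14], [29, 9, -26], [-26, -2, 22]].
P = (B⁻¹D)R⁻¹ = [[-2, 1, 4], [0, -3, 5], [1, 3, -4]].

P = [[-2, 1, 4], [0, -3, 5], [1, 3, -4]]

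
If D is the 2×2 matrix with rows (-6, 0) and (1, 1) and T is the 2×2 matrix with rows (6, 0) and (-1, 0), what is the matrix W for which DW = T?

W = [[-1, 0], [0, 0]]

D is on the left of W, so left-multiply by D⁻¹: W = D⁻¹T.
det D = -6, so D⁻¹ = [[-1/6, 0], [1/6, 1]].
W = D⁻¹T = [[-1/6, 0], [1/6, 1]] · [[6, 0], [-1, 0]] = [[-1, 0], [0, 0]].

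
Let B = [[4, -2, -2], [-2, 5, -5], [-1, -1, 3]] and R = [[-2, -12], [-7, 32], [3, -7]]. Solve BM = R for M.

Left-multiplying both sides by B⁻¹ gives M = B⁻¹R.
det B = 4; the adjugate gives B⁻¹ = [[5/2, 2, 5], [11/4, 5/2, 6], [7/4, 3/2, 4]].
M = B⁻¹R = [[5/2, 2, 5], [11/4, 5/2, 6], [7/4, 3/2, 4]] · [[-2, -12], [-7, 32], [3, -7]] = [[-4, -1], [-5, 5], [-2, -1]].

M = [[-4, -1], [-5, 5], [-2, -1]]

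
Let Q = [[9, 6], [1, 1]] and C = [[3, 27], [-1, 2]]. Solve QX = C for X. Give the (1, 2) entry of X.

5

Since Q multiplies X on the left, X = Q⁻¹C.
det Q = 3; the adjugate gives Q⁻¹ = [[1/3, -2], [-1/3, 3]].
X = Q⁻¹C = [[1/3, -2], [-1/3, 3]] · [[3, 27], [-1, 2]] = [[3, 5], [-4, -3]].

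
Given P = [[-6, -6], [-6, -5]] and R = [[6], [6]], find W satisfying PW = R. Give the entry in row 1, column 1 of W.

Since P multiplies W on the left, W = P⁻¹R.
P has determinant -6; P⁻¹ = [[5/6, -1], [-1, 1]].
W = P⁻¹R = [[5/6, -1], [-1, 1]] · [[6], [6]] = [[-1], [0]].

-1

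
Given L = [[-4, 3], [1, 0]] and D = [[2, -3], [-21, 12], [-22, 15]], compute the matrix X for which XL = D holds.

X = [[-1, -2], [4, -5], [5, -2]]

L is on the right of X, so right-multiply by L⁻¹: X = DL⁻¹.
det L = -3, so L⁻¹ = [[0, 1], [1/3, 4/3]].
X = DL⁻¹ = [[2, -3], [-21, 12], [-22, 15]] · [[0, 1], [1/3, 4/3]] = [[-1, -2], [4, -5], [5, -2]].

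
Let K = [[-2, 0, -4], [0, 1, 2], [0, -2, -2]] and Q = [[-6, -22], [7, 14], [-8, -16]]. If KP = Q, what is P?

P = [[-3, -1], [1, 2], [3, 6]]

K is on the left of P, so left-multiply by K⁻¹: P = K⁻¹Q.
K has determinant -4; K⁻¹ = [[-1/2, -2, -1], [0, -1, -1], [0, 1, 1/2]].
P = K⁻¹Q = [[-1/2, -2, -1], [0, -1, -1], [0, 1, 1/2]] · [[-6, -22], [7, 14], [-8, -16]] = [[-3, -1], [1, 2], [3, 6]].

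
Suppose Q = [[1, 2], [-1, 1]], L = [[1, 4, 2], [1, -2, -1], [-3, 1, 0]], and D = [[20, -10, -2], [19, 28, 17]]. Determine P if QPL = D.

Isolating P: multiply by Q⁻¹ from the left and L⁻¹ from the right, so P = Q⁻¹DL⁻¹.
det Q = 3; the adjugate gives Q⁻¹ = [[1/3, -2/3], [1/3, 1/3]].
det L = 3; the adjugate gives L⁻¹ = [[1/3, 2/3, 0], [1, 2, 1], [-5/3, -13/3, -2]].
Q⁻¹D = [[-6, -22, -12], [13, 6, 5]].
P = (Q⁻¹D)L⁻¹ = [[-4, 4, 2], [2, -1, -4]].

P = [[-4, 4, 2], [2, -1, -4]]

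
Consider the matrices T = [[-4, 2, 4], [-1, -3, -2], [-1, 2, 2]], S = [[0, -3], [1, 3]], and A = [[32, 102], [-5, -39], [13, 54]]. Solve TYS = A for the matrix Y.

Left-multiply by T⁻¹ and right-multiply by S⁻¹: Y = T⁻¹AS⁻¹.
det T = -4; the adjugate gives T⁻¹ = [[1/2, -1, -2], [-1, 1, 3], [5/4, -3/2, -7/2]].
det S = 3, so S⁻¹ = [[1, 1], [-1/3, 0]].
T⁻¹A = [[-5, -18], [2, 21], [2, -3]].
Y = (T⁻¹A)S⁻¹ = [[1, -5], [-5, 2], [3, 2]].

Y = [[1, -5], [-5, 2], [3, 2]]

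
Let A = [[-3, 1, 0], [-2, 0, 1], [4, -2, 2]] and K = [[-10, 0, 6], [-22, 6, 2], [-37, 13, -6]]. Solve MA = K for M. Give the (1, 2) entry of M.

4

Since A sits to the right of M, M = KA⁻¹.
A has determinant 2; A⁻¹ = [[1, -1, 1/2], [4, -3, 3/2], [2, -1, 1]].
M = KA⁻¹ = [[-10, 0, 6], [-22, 6, 2], [-37, 13, -6]] · [[1, -1, 1/2], [4, -3, 3/2], [2, -1, 1]] = [[2, 4, 1], [6, 2, 0], [3, 4, -5]].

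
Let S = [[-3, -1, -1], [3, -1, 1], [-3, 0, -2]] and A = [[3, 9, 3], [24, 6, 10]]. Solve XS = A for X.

S is on the right of X, so right-multiply by S⁻¹: X = AS⁻¹.
det S = -6, so S⁻¹ = [[-1/3, 1/3, 1/3], [-1/2, -1/2, 0], [1/2, -1/2, -1]].
X = AS⁻¹ = [[3, 9, 3], [24, 6, 10]] · [[-1/3, 1/3, 1/3], [-1/2, -1/2, 0], [1/2, -1/2, -1]] = [[-4, -5, -2], [-6, 0, -2]].

X = [[-4, -5, -2], [-6, 0, -2]]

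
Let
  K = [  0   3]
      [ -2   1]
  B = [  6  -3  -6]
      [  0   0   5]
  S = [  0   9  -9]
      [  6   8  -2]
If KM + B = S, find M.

M = [[-4, -2, 3], [-2, 4, -1]]

KM = S − B = [[-6, 12, -3], [6, 8, -7]].
K is on the left of M, so left-multiply by K⁻¹: M = K⁻¹(S − B).
det K = 6; the adjugate gives K⁻¹ = [[1/6, -1/2], [1/3, 0]].
M = K⁻¹(S − B) = [[-4, -2, 3], [-2, 4, -1]].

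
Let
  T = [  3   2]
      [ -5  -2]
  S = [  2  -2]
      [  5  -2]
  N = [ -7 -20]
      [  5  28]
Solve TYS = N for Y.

Y = [[3, -1], [5, -3]]

Left-multiply by T⁻¹ and right-multiply by S⁻¹: Y = T⁻¹NS⁻¹.
T has determinant 4; T⁻¹ = [[-1/2, -1/2], [5/4, 3/4]].
S has determinant 6; S⁻¹ = [[-1/3, 1/3], [-5/6, 1/3]].
T⁻¹N = [[1, -4], [-5, -4]].
Y = (T⁻¹N)S⁻¹ = [[3, -1], [5, -3]].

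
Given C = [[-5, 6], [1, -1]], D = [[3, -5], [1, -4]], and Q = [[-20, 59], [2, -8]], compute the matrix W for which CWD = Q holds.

Isolating W: multiply by C⁻¹ from the left and D⁻¹ from the right, so W = C⁻¹QD⁻¹.
det C = -1, so C⁻¹ = [[1, 6], [1, 5]].
det D = -7; the adjugate gives D⁻¹ = [[4/7, -5/7], [1/7, -3/7]].
C⁻¹Q = [[-8, 11], [-10, 19]].
W = (C⁻¹Q)D⁻¹ = [[-3, 1], [-3, -1]].

W = [[-3, 1], [-3, -1]]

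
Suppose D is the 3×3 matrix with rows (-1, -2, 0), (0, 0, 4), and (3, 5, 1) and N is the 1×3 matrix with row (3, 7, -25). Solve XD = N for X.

D is on the right of X, so right-multiply by D⁻¹: X = ND⁻¹.
det D = -4; the adjugate gives D⁻¹ = [[5, -1/2, 2], [-3, 1/4, -1], [0, 1/4, 0]].
X = ND⁻¹ = [[3, 7, -25]] · [[5, -1/2, 2], [-3, 1/4, -1], [0, 1/4, 0]] = [[-6, -6, -1]].

X = [[-6, -6, -1]]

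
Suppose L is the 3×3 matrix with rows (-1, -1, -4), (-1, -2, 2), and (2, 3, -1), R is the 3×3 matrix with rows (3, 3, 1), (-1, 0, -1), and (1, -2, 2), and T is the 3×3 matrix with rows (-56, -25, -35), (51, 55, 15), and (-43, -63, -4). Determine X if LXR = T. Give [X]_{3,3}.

Isolating X: multiply by L⁻¹ from the left and R⁻¹ from the right, so X = L⁻¹TR⁻¹.
det L = -3; the adjugate gives L⁻¹ = [[4/3, 13/3, 10/3], [-1, -3, -2], [-1/3, -1/3, -1/3]].
det R = -1; the adjugate gives R⁻¹ = [[2, 8, 3], [-1, -5, -2], [-2, -9, -3]].
L⁻¹T = [[3, -5, 5], [-11, -14, -2], [16, 11, 8]].
X = (L⁻¹T)R⁻¹ = [[1, 4, 4], [-4, 0, 1], [5, 1, 2]].

2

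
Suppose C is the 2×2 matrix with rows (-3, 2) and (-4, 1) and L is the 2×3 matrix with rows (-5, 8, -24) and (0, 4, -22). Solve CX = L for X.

Left-multiplying both sides by C⁻¹ gives X = C⁻¹L.
det C = 5, so C⁻¹ = [[1/5, -2/5], [4/5, -3/5]].
X = C⁻¹L = [[1/5, -2/5], [4/5, -3/5]] · [[-5, 8, -24], [0, 4, -22]] = [[-1, 0, 4], [-4, 4, -6]].

X = [[-1, 0, 4], [-4, 4, -6]]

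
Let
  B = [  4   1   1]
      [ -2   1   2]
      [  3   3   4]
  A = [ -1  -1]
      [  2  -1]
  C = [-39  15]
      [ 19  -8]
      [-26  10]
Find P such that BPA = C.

P = [[1, -5], [-3, 5], [2, -3]]

Left-multiply by B⁻¹ and right-multiply by A⁻¹: P = B⁻¹CA⁻¹.
det B = -3, so B⁻¹ = [[2/3, 1/3, -1/3], [-14/3, -13/3, 10/3], [3, 3, -2]].
det A = 3; the adjugate gives A⁻¹ = [[-1/3, 1/3], [-2/3, -1/3]].
B⁻¹C = [[-11, 4], [13, -2], [-8, 1]].
P = (B⁻¹C)A⁻¹ = [[1, -5], [-3, 5], [2, -3]].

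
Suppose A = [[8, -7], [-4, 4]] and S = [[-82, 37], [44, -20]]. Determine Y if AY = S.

Since A multiplies Y on the left, Y = A⁻¹S.
det A = 4, so A⁻¹ = [[1, 7/4], [1, 2]].
Y = A⁻¹S = [[1, 7/4], [1, 2]] · [[-82, 37], [44, -20]] = [[-5, 2], [6, -3]].

Y = [[-5, 2], [6, -3]]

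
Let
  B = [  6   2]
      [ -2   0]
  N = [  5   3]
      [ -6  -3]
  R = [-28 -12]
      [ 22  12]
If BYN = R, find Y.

Y = [[-1, 1], [5, 1]]

Left-multiply by B⁻¹ and right-multiply by N⁻¹: Y = B⁻¹RN⁻¹.
det B = 4, so B⁻¹ = [[0, -1/2], [1/2, 3/2]].
N has determinant 3; N⁻¹ = [[-1, -1], [2, 5/3]].
B⁻¹R = [[-11, -6], [19, 12]].
Y = (B⁻¹R)N⁻¹ = [[-1, 1], [5, 1]].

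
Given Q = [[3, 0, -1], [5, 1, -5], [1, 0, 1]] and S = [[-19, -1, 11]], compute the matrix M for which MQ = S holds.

Since Q sits to the right of M, M = SQ⁻¹.
Q has determinant 4; Q⁻¹ = [[1/4, 0, 1/4], [-5/2, 1, 5/2], [-1/4, 0, 3/4]].
M = SQ⁻¹ = [[-19, -1, 11]] · [[1/4, 0, 1/4], [-5/2, 1, 5/2], [-1/4, 0, 3/4]] = [[-5, -1, 1]].

M = [[-5, -1, 1]]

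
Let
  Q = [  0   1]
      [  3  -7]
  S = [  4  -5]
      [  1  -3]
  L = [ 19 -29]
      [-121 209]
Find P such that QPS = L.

P = [[2, -4], [4, 3]]

P = Q⁻¹LS⁻¹ (apply Q⁻¹ on the left and S⁻¹ on the right).
det Q = -3, so Q⁻¹ = [[7/3, 1/3], [1, 0]].
det S = -7, so S⁻¹ = [[3/7, -5/7], [1/7, -4/7]].
Q⁻¹L = [[4, 2], [19, -29]].
P = (Q⁻¹L)S⁻¹ = [[2, -4], [4, 3]].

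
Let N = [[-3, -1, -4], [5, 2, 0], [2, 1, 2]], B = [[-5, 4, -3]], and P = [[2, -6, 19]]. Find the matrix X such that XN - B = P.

X = [[-4, -3, 0]]

XN = P + B = [[-3, -2, 16]].
Since N sits to the right of X, X = (P + B)N⁻¹.
det N = -6; the adjugate gives N⁻¹ = [[-2/3, 1/3, -4/3], [5/3, -1/3, 10/3], [-1/6, -1/6, 1/6]].
X = (P + B)N⁻¹ = [[-4, -3, 0]].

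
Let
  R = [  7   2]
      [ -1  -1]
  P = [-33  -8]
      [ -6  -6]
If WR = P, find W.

Since R sits to the right of W, W = PR⁻¹.
R has determinant -5; R⁻¹ = [[1/5, 2/5], [-1/5, -7/5]].
W = PR⁻¹ = [[-33, -8], [-6, -6]] · [[1/5, 2/5], [-1/5, -7/5]] = [[-5, -2], [0, 6]].

W = [[-5, -2], [0, 6]]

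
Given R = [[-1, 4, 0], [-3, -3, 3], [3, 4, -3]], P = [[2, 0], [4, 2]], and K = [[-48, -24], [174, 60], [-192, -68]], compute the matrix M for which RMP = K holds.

Left-multiply by R⁻¹ and right-multiply by P⁻¹: M = R⁻¹KP⁻¹.
det R = 3, so R⁻¹ = [[-1, 4, 4], [0, 1, 1], [-1, 16/3, 5]].
P has determinant 4; P⁻¹ = [[1/2, 0], [-1, 1/2]].
R⁻¹K = [[-24, -8], [-18, -8], [16, 4]].
M = (R⁻¹K)P⁻¹ = [[-4, -4], [-1, -4], [4, 2]].

M = [[-4, -4], [-1, -4], [4, 2]]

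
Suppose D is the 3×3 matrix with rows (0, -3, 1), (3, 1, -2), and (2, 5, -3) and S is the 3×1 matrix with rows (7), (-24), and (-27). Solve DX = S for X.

Left-multiplying both sides by D⁻¹ gives X = D⁻¹S.
det D = -2; the adjugate gives D⁻¹ = [[-7/2, 2, -5/2], [-5/2, 1, -3/2], [-13/2, 3, -9/2]].
X = D⁻¹S = [[-7/2, 2, -5/2], [-5/2, 1, -3/2], [-13/2, 3, -9/2]] · [[7], [-24], [-27]] = [[-5], [-1], [4]].

X = [[-5], [-1], [4]]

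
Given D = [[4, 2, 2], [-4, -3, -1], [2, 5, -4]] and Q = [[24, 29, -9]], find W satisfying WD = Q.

D is on the right of W, so right-multiply by D⁻¹: W = QD⁻¹.
det D = 4, so D⁻¹ = [[17/4, 9/2, 1], [-9/2, -5, -1], [-7/2, -4, -1]].
W = QD⁻¹ = [[24, 29, -9]] · [[17/4, 9/2, 1], [-9/2, -5, -1], [-7/2, -4, -1]] = [[3, -1, 4]].

W = [[3, -1, 4]]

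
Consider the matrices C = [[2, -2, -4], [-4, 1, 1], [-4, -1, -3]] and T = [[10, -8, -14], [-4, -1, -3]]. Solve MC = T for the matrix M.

C is on the right of M, so right-multiply by C⁻¹: M = TC⁻¹.
det C = -4, so C⁻¹ = [[1/2, 1/2, -1/2], [4, 11/2, -7/2], [-2, -5/2, 3/2]].
M = TC⁻¹ = [[10, -8, -14], [-4, -1, -3]] · [[1/2, 1/2, -1/2], [4, 11/2, -7/2], [-2, -5/2, 3/2]] = [[1, -4, 2], [0, 0, 1]].

M = [[1, -4, 2], [0, 0, 1]]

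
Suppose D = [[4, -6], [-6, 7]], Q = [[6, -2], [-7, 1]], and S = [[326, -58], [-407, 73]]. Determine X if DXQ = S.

Left-multiply by D⁻¹ and right-multiply by Q⁻¹: X = D⁻¹SQ⁻¹.
det D = -8, so D⁻¹ = [[-7/8, -3/4], [-3/4, -1/2]].
det Q = -8; the adjugate gives Q⁻¹ = [[-1/8, -1/4], [-7/8, -3/4]].
D⁻¹S = [[20, -4], [-41, 7]].
X = (D⁻¹S)Q⁻¹ = [[1, -2], [-1, 5]].

X = [[1, -2], [-1, 5]]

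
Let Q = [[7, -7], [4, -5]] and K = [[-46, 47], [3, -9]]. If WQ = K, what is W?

Q is on the right of W, so right-multiply by Q⁻¹: W = KQ⁻¹.
det Q = -7, so Q⁻¹ = [[5/7, -1], [4/7, -1]].
W = KQ⁻¹ = [[-46, 47], [3, -9]] · [[5/7, -1], [4/7, -1]] = [[-6, -1], [-3, 6]].

W = [[-6, -1], [-3, 6]]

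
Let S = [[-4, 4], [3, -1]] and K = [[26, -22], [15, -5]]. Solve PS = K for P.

Since S sits to the right of P, P = KS⁻¹.
det S = -8, so S⁻¹ = [[1/8, 1/2], [3/8, 1/2]].
P = KS⁻¹ = [[26, -22], [15, -5]] · [[1/8, 1/2], [3/8, 1/2]] = [[-5, 2], [0, 5]].

P = [[-5, 2], [0, 5]]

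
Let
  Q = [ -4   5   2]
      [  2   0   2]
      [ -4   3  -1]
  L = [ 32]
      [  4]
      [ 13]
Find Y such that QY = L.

Q is on the left of Y, so left-multiply by Q⁻¹: Y = Q⁻¹L.
det Q = 6, so Q⁻¹ = [[-1, 11/6, 5/3], [-1, 2, 2], [1, -4/3, -5/3]].
Y = Q⁻¹L = [[-1, 11/6, 5/3], [-1, 2, 2], [1, -4/3, -5/3]] · [[32], [4], [13]] = [[-3], [2], [5]].

Y = [[-3], [2], [5]]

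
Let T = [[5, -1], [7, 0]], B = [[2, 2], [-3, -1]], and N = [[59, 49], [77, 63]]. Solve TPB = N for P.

P = [[4, -1], [-2, 0]]

P = T⁻¹NB⁻¹ (apply T⁻¹ on the left and B⁻¹ on the right).
det T = 7, so T⁻¹ = [[0, 1/7], [-1, 5/7]].
det B = 4; the adjugate gives B⁻¹ = [[-1/4, -1/2], [3/4, 1/2]].
T⁻¹N = [[11, 9], [-4, -4]].
P = (T⁻¹N)B⁻¹ = [[4, -1], [-2, 0]].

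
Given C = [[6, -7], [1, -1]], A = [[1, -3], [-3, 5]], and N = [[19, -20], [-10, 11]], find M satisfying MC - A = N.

MC = N + A = [[20, -23], [-13, 16]].
C is on the right of M, so right-multiply by C⁻¹: M = (N + A)C⁻¹.
C has determinant 1; C⁻¹ = [[-1, 7], [-1, 6]].
M = (N + A)C⁻¹ = [[3, 2], [-3, 5]].

M = [[3, 2], [-3, 5]]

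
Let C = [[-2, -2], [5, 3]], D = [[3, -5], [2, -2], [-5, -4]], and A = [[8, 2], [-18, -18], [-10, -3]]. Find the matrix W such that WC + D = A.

WC = A − D = [[5, 7], [-20, -16], [-5, 1]].
Since C sits to the right of W, W = (A − D)C⁻¹.
det C = 4; the adjugate gives C⁻¹ = [[3/4, 1/2], [-5/4, -1/2]].
W = (A − D)C⁻¹ = [[-5, -1], [5, -2], [-5, -3]].

W = [[-5, -1], [5, -2], [-5, -3]]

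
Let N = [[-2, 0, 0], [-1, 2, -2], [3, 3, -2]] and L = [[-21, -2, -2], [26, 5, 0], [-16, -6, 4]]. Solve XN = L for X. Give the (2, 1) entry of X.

-3

Since N sits to the right of X, X = LN⁻¹.
det N = -4, so N⁻¹ = [[-1/2, 0, 0], [2, -1, 1], [9/4, -3/2, 1]].
X = LN⁻¹ = [[-21, -2, -2], [26, 5, 0], [-16, -6, 4]] · [[-1/2, 0, 0], [2, -1, 1], [9/4, -3/2, 1]] = [[2, 5, -4], [-3, -5, 5], [5, 0, -2]].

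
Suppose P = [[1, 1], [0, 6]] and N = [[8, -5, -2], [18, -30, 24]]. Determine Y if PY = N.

Left-multiplying both sides by P⁻¹ gives Y = P⁻¹N.
P has determinant 6; P⁻¹ = [[1, -1/6], [0, 1/6]].
Y = P⁻¹N = [[1, -1/6], [0, 1/6]] · [[8, -5, -2], [18, -30, 24]] = [[5, 0, -6], [3, -5, 4]].

Y = [[5, 0, -6], [3, -5, 4]]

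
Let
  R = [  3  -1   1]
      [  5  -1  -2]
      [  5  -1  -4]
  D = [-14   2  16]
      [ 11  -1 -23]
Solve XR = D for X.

R is on the right of X, so right-multiply by R⁻¹: X = DR⁻¹.
R has determinant -4; R⁻¹ = [[-1/2, 5/4, -3/4], [-5/2, 17/4, -11/4], [0, 1/2, -1/2]].
X = DR⁻¹ = [[-14, 2, 16], [11, -1, -23]] · [[-1/2, 5/4, -3/4], [-5/2, 17/4, -11/4], [0, 1/2, -1/2]] = [[2, -1, -3], [-3, -2, 6]].

X = [[2, -1, -3], [-3, -2, 6]]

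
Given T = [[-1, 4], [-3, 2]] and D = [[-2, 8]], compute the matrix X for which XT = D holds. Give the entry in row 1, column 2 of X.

0

Right-multiplying both sides by T⁻¹ gives X = DT⁻¹.
det T = 10; the adjugate gives T⁻¹ = [[1/5, -2/5], [3/10, -1/10]].
X = DT⁻¹ = [[-2, 8]] · [[1/5, -2/5], [3/10, -1/10]] = [[2, 0]].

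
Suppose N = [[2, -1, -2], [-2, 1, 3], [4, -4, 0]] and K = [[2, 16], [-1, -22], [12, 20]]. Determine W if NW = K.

W = [[1, -1], [-2, -6], [1, -6]]

Since N multiplies W on the left, W = N⁻¹K.
det N = 4, so N⁻¹ = [[3, 2, -1/4], [3, 2, -1/2], [1, 1, 0]].
W = N⁻¹K = [[3, 2, -1/4], [3, 2, -1/2], [1, 1, 0]] · [[2, 16], [-1, -22], [12, 20]] = [[1, -1], [-2, -6], [1, -6]].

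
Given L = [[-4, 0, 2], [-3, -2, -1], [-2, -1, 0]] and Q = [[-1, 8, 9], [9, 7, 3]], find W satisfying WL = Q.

Since L sits to the right of W, W = QL⁻¹.
L has determinant 2; L⁻¹ = [[-1/2, -1, 2], [1, 2, -5], [-1/2, -2, 4]].
W = QL⁻¹ = [[-1, 8, 9], [9, 7, 3]] · [[-1/2, -1, 2], [1, 2, -5], [-1/2, -2, 4]] = [[4, -1, -6], [1, -1, -5]].

W = [[4, -1, -6], [1, -1, -5]]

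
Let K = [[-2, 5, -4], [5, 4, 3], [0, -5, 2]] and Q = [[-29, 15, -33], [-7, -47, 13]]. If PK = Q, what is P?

Since K sits to the right of P, P = QK⁻¹.
det K = 4, so K⁻¹ = [[23/4, 5/2, 31/4], [-5/2, -1, -7/2], [-25/4, -5/2, -33/4]].
P = QK⁻¹ = [[-29, 15, -33], [-7, -47, 13]] · [[23/4, 5/2, 31/4], [-5/2, -1, -7/2], [-25/4, -5/2, -33/4]] = [[2, -5, -5], [-4, -3, 3]].

P = [[2, -5, -5], [-4, -3, 3]]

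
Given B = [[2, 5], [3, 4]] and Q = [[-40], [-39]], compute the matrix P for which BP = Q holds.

B is on the left of P, so left-multiply by B⁻¹: P = B⁻¹Q.
det B = -7; the adjugate gives B⁻¹ = [[-4/7, 5/7], [3/7, -2/7]].
P = B⁻¹Q = [[-4/7, 5/7], [3/7, -2/7]] · [[-40], [-39]] = [[-5], [-6]].

P = [[-5], [-6]]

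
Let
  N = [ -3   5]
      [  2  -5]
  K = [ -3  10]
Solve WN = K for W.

W = [[-1, -3]]

Right-multiplying both sides by N⁻¹ gives W = KN⁻¹.
N has determinant 5; N⁻¹ = [[-1, -1], [-2/5, -3/5]].
W = KN⁻¹ = [[-3, 10]] · [[-1, -1], [-2/5, -3/5]] = [[-1, -3]].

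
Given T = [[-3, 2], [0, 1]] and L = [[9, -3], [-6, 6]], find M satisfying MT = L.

Since T sits to the right of M, M = LT⁻¹.
det T = -3, so T⁻¹ = [[-1/3, 2/3], [0, 1]].
M = LT⁻¹ = [[9, -3], [-6, 6]] · [[-1/3, 2/3], [0, 1]] = [[-3, 3], [2, 2]].

M = [[-3, 3], [2, 2]]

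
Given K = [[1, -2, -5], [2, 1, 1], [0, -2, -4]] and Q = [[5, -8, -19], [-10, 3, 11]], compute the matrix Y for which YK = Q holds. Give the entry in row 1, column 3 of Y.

4

K is on the right of Y, so right-multiply by K⁻¹: Y = QK⁻¹.
det K = 2; the adjugate gives K⁻¹ = [[-1, 1, 3/2], [4, -2, -11/2], [-2, 1, 5/2]].
Y = QK⁻¹ = [[5, -8, -19], [-10, 3, 11]] · [[-1, 1, 3/2], [4, -2, -11/2], [-2, 1, 5/2]] = [[1, 2, 4], [0, -5, -4]].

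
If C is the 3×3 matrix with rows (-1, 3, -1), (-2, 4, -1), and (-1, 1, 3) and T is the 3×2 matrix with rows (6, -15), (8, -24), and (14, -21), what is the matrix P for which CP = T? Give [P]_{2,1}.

Since C multiplies P on the left, P = C⁻¹T.
det C = 6, so C⁻¹ = [[13/6, -5/3, 1/6], [7/6, -2/3, 1/6], [1/3, -1/3, 1/3]].
P = C⁻¹T = [[13/6, -5/3, 1/6], [7/6, -2/3, 1/6], [1/3, -1/3, 1/3]] · [[6, -15], [8, -24], [14, -21]] = [[2, 4], [4, -5], [4, -4]].

4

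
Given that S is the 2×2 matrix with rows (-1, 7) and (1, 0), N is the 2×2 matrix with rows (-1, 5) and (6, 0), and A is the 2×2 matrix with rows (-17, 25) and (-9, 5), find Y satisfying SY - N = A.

SY = A + N = [[-18, 30], [-3, 5]].
Since S multiplies Y on the left, Y = S⁻¹(A + N).
S has determinant -7; S⁻¹ = [[0, 1], [1/7, 1/7]].
Y = S⁻¹(A + N) = [[-3, 5], [-3, 5]].

Y = [[-3, 5], [-3, 5]]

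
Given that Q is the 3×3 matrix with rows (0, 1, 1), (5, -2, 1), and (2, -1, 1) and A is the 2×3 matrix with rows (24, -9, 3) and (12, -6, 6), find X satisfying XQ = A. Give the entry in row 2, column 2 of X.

Since Q sits to the right of X, X = AQ⁻¹.
det Q = -4; the adjugate gives Q⁻¹ = [[1/4, 1/2, -3/4], [3/4, 1/2, -5/4], [1/4, -1/2, 5/4]].
X = AQ⁻¹ = [[24, -9, 3], [12, -6, 6]] · [[1/4, 1/2, -3/4], [3/4, 1/2, -5/4], [1/4, -1/2, 5/4]] = [[0, 6, -3], [0, 0, 6]].

0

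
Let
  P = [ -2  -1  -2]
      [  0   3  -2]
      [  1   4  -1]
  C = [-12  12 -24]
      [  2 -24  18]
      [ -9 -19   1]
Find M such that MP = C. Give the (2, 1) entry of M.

-2

Since P sits to the right of M, M = CP⁻¹.
det P = -2, so P⁻¹ = [[-5/2, 9/2, -4], [1, -2, 2], [3/2, -7/2, 3]].
M = CP⁻¹ = [[-12, 12, -24], [2, -24, 18], [-9, -19, 1]] · [[-5/2, 9/2, -4], [1, -2, 2], [3/2, -7/2, 3]] = [[6, 6, 0], [-2, -6, -2], [5, -6, 1]].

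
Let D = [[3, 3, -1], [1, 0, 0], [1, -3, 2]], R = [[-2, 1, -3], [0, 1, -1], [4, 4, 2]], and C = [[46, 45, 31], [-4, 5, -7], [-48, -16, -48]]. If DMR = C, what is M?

Left-multiply by D⁻¹ and right-multiply by R⁻¹: M = D⁻¹CR⁻¹.
D has determinant -3; D⁻¹ = [[0, 1, 0], [2/3, -7/3, 1/3], [1, -4, 1]].
R has determinant -4; R⁻¹ = [[-3/2, 7/2, -1/2], [1, -2, 1/2], [1, -3, 1/2]].
D⁻¹C = [[-4, 5, -7], [24, 13, 21], [14, 9, 11]].
M = (D⁻¹C)R⁻¹ = [[4, -3, 1], [-2, -5, 5], [-1, -2, 3]].

M = [[4, -3, 1], [-2, -5, 5], [-1, -2, 3]]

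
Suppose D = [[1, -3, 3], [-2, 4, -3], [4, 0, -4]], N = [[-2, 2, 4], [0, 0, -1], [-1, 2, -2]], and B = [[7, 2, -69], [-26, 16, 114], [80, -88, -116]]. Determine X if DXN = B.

Left-multiply by D⁻¹ and right-multiply by N⁻¹: X = D⁻¹BN⁻¹.
det D = -4, so D⁻¹ = [[4, 3, 3/4], [5, 4, 3/4], [4, 3, 1/2]].
det N = -2; the adjugate gives N⁻¹ = [[-1, -6, 1], [-1/2, -4, 1], [0, -1, 0]].
D⁻¹B = [[10, -10, -21], [-9, 8, 24], [-10, 12, 8]].
X = (D⁻¹B)N⁻¹ = [[-5, 1, 0], [5, -2, -1], [4, 4, 2]].

X = [[-5, 1, 0], [5, -2, -1], [4, 4, 2]]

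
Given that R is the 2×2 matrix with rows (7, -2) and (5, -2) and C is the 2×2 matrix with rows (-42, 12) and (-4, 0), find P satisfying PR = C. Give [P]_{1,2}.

0

Since R sits to the right of P, P = CR⁻¹.
det R = -4; the adjugate gives R⁻¹ = [[1/2, -1/2], [5/4, -7/4]].
P = CR⁻¹ = [[-42, 12], [-4, 0]] · [[1/2, -1/2], [5/4, -7/4]] = [[-6, 0], [-2, 2]].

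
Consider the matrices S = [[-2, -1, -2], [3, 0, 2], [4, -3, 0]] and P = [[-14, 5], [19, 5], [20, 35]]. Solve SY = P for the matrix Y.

Y = [[5, 5], [0, -5], [2, -5]]

Left-multiplying both sides by S⁻¹ gives Y = S⁻¹P.
det S = -2, so S⁻¹ = [[-3, -3, 1], [-4, -4, 1], [9/2, 5, -3/2]].
Y = S⁻¹P = [[-3, -3, 1], [-4, -4, 1], [9/2, 5, -3/2]] · [[-14, 5], [19, 5], [20, 35]] = [[5, 5], [0, -5], [2, -5]].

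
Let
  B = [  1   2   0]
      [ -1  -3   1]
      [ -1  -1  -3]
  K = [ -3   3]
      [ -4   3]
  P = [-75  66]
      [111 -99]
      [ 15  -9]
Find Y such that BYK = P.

Isolating Y: multiply by B⁻¹ from the left and K⁻¹ from the right, so Y = B⁻¹PK⁻¹.
B has determinant 2; B⁻¹ = [[5, 3, 1], [-2, -3/2, -1/2], [-1, -1/2, -1/2]].
det K = 3, so K⁻¹ = [[1, -1], [4/3, -1]].
B⁻¹P = [[-27, 24], [-24, 21], [12, -12]].
Y = (B⁻¹P)K⁻¹ = [[5, 3], [4, 3], [-4, 0]].

Y = [[5, 3], [4, 3], [-4, 0]]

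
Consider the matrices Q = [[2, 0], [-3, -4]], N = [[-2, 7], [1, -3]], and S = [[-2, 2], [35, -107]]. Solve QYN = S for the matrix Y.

Left-multiply by Q⁻¹ and right-multiply by N⁻¹: Y = Q⁻¹SN⁻¹.
Q has determinant -8; Q⁻¹ = [[1/2, 0], [-3/8, -1/4]].
det N = -1, so N⁻¹ = [[3, 7], [1, 2]].
Q⁻¹S = [[-1, 1], [-8, 26]].
Y = (Q⁻¹S)N⁻¹ = [[-2, -5], [2, -4]].

Y = [[-2, -5], [2, -4]]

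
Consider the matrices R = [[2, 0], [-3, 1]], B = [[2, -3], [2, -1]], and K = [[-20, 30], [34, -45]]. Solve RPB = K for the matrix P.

P = R⁻¹KB⁻¹ (apply R⁻¹ on the left and B⁻¹ on the right).
R has determinant 2; R⁻¹ = [[1/2, 0], [3/2, 1]].
det B = 4, so B⁻¹ = [[-1/4, 3/4], [-1/2, 1/2]].
R⁻¹K = [[-10, 15], [4, 0]].
P = (R⁻¹K)B⁻¹ = [[-5, 0], [-1, 3]].

P = [[-5, 0], [-1, 3]]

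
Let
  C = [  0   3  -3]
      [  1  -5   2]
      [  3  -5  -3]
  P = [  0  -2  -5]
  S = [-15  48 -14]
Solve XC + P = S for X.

X = [[5, -3, -4]]

XC = S − P = [[-15, 50, -9]].
C is on the right of X, so right-multiply by C⁻¹: X = (S − P)C⁻¹.
det C = -3, so C⁻¹ = [[-25/3, -8, 3], [-3, -3, 1], [-10/3, -3, 1]].
X = (S − P)C⁻¹ = [[5, -3, -4]].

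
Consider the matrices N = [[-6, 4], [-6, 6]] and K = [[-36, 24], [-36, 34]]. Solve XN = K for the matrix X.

N is on the right of X, so right-multiply by N⁻¹: X = KN⁻¹.
det N = -12; the adjugate gives N⁻¹ = [[-1/2, 1/3], [-1/2, 1/2]].
X = KN⁻¹ = [[-36, 24], [-36, 34]] · [[-1/2, 1/3], [-1/2, 1/2]] = [[6, 0], [1, 5]].

X = [[6, 0], [1, 5]]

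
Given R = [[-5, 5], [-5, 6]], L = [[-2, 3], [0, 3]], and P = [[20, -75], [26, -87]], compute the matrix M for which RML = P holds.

Isolating M: multiply by R⁻¹ from the left and L⁻¹ from the right, so M = R⁻¹PL⁻¹.
det R = -5, so R⁻¹ = [[-6/5, 1], [-1, 1]].
det L = -6, so L⁻¹ = [[-1/2, 1/2], [0, 1/3]].
R⁻¹P = [[2, 3], [6, -12]].
M = (R⁻¹P)L⁻¹ = [[-1, 2], [-3, -1]].

M = [[-1, 2], [-3, -1]]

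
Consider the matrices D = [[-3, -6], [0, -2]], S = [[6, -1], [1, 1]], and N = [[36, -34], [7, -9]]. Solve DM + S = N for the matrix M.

M = [[-4, 1], [-3, 5]]

DM = N − S = [[30, -33], [6, -10]].
D is on the left of M, so left-multiply by D⁻¹: M = D⁻¹(N − S).
det D = 6; the adjugate gives D⁻¹ = [[-1/3, 1], [0, -1/2]].
M = D⁻¹(N − S) = [[-4, 1], [-3, 5]].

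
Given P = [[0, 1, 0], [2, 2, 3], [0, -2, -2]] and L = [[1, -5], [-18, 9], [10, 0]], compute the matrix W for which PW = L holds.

W = [[-1, 2], [1, -5], [-6, 5]]

Since P multiplies W on the left, W = P⁻¹L.
P has determinant 4; P⁻¹ = [[1/2, 1/2, 3/4], [1, 0, 0], [-1, 0, -1/2]].
W = P⁻¹L = [[1/2, 1/2, 3/4], [1, 0, 0], [-1, 0, -1/2]] · [[1, -5], [-18, 9], [10, 0]] = [[-1, 2], [1, -5], [-6, 5]].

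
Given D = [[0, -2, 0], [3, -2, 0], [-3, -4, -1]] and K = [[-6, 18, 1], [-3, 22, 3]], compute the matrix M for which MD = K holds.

D is on the right of M, so right-multiply by D⁻¹: M = KD⁻¹.
det D = -6, so D⁻¹ = [[-1/3, 1/3, 0], [-1/2, 0, 0], [3, -1, -1]].
M = KD⁻¹ = [[-6, 18, 1], [-3, 22, 3]] · [[-1/3, 1/3, 0], [-1/2, 0, 0], [3, -1, -1]] = [[-4, -3, -1], [-1, -4, -3]].

M = [[-4, -3, -1], [-1, -4, -3]]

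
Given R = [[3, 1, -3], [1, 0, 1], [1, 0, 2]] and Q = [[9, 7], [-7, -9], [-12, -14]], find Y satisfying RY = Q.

R is on the left of Y, so left-multiply by R⁻¹: Y = R⁻¹Q.
R has determinant -1; R⁻¹ = [[0, 2, -1], [1, -9, 6], [0, -1, 1]].
Y = R⁻¹Q = [[0, 2, -1], [1, -9, 6], [0, -1, 1]] · [[9, 7], [-7, -9], [-12, -14]] = [[-2, -4], [0, 4], [-5, -5]].

Y = [[-2, -4], [0, 4], [-5, -5]]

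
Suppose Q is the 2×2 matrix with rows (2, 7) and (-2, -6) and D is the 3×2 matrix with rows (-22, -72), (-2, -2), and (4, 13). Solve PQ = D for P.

P = [[-6, 5], [4, 5], [1, -1]]

Since Q sits to the right of P, P = DQ⁻¹.
det Q = 2; the adjugate gives Q⁻¹ = [[-3, -7/2], [1, 1]].
P = DQ⁻¹ = [[-22, -72], [-2, -2], [4, 13]] · [[-3, -7/2], [1, 1]] = [[-6, 5], [4, 5], [1, -1]].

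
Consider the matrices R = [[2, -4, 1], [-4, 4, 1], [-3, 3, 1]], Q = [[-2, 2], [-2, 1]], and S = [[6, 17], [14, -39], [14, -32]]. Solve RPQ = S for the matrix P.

P = [[2, -4], [-5, 3], [-4, -3]]

P = R⁻¹SQ⁻¹ (apply R⁻¹ on the left and Q⁻¹ on the right).
R has determinant -2; R⁻¹ = [[-1/2, -7/2, 4], [-1/2, -5/2, 3], [0, -3, 4]].
det Q = 2, so Q⁻¹ = [[1/2, -1], [1, -1]].
R⁻¹S = [[4, 0], [4, -7], [14, -11]].
P = (R⁻¹S)Q⁻¹ = [[2, -4], [-5, 3], [-4, -3]].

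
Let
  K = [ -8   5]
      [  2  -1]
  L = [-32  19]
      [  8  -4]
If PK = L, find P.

Right-multiplying both sides by K⁻¹ gives P = LK⁻¹.
K has determinant -2; K⁻¹ = [[1/2, 5/2], [1, 4]].
P = LK⁻¹ = [[-32, 19], [8, -4]] · [[1/2, 5/2], [1, 4]] = [[3, -4], [0, 4]].

P = [[3, -4], [0, 4]]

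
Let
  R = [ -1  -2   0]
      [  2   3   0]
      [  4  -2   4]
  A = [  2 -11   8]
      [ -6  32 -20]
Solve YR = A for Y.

R is on the right of Y, so right-multiply by R⁻¹: Y = AR⁻¹.
det R = 4, so R⁻¹ = [[3, 2, 0], [-2, -1, 0], [-4, -5/2, 1/4]].
Y = AR⁻¹ = [[2, -11, 8], [-6, 32, -20]] · [[3, 2, 0], [-2, -1, 0], [-4, -5/2, 1/4]] = [[-4, -5, 2], [-2, 6, -5]].

Y = [[-4, -5, 2], [-2, 6, -5]]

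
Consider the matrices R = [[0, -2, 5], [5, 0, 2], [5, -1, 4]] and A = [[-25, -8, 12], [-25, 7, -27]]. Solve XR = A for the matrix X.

Right-multiplying both sides by R⁻¹ gives X = AR⁻¹.
R has determinant -5; R⁻¹ = [[-2/5, -3/5, 4/5], [2, 5, -5], [1, 2, -2]].
X = AR⁻¹ = [[-25, -8, 12], [-25, 7, -27]] · [[-2/5, -3/5, 4/5], [2, 5, -5], [1, 2, -2]] = [[6, -1, -4], [-3, -4, -1]].

X = [[6, -1, -4], [-3, -4, -1]]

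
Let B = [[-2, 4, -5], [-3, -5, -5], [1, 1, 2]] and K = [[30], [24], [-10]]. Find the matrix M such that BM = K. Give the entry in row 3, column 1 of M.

-4

B is on the left of M, so left-multiply by B⁻¹: M = B⁻¹K.
B has determinant 4; B⁻¹ = [[-5/4, -13/4, -45/4], [1/4, 1/4, 5/4], [1/2, 3/2, 11/2]].
M = B⁻¹K = [[-5/4, -13/4, -45/4], [1/4, 1/4, 5/4], [1/2, 3/2, 11/2]] · [[30], [24], [-10]] = [[-3], [1], [-4]].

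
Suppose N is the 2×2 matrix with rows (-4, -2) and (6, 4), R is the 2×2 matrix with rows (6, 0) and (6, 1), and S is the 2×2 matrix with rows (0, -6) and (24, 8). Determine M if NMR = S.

Isolating M: multiply by N⁻¹ from the left and R⁻¹ from the right, so M = N⁻¹SR⁻¹.
det N = -4, so N⁻¹ = [[-1, -1/2], [3/2, 1]].
det R = 6, so R⁻¹ = [[1/6, 0], [-1, 1]].
N⁻¹S = [[-12, 2], [24, -1]].
M = (N⁻¹S)R⁻¹ = [[-4, 2], [5, -1]].

M = [[-4, 2], [5, -1]]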